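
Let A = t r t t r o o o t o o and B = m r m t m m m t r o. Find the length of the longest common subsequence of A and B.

Backtracking the LCS table gives one alignment: r (A2,B2) → t (A3,B4) → t (A4,B8) → r (A5,B9) → o (A11,B10).
So the longest common subsequence has length 5.

5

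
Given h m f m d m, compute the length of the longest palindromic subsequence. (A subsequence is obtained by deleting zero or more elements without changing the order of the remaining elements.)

One longest palindromic subsequence is mdm (positions 2,5,6); it reads the same forward and backward, and the interval DP gives dp[1][6] = 3.

3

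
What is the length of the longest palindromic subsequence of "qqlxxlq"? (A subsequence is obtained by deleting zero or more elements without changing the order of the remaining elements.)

6

One longest palindromic subsequence is qlxxlq (positions 1,3,4,5,6,7); it reads the same forward and backward, and the interval DP gives dp[1][7] = 6.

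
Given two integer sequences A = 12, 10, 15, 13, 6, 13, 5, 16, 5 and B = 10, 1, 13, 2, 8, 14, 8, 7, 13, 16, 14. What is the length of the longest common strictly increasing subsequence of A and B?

3

For each value that appears in both, track the longest common increasing run ending there.
The best achievable length is 3; one witness is 10, 13, 16 (A-positions 2,4,8, B-positions 1,3,10).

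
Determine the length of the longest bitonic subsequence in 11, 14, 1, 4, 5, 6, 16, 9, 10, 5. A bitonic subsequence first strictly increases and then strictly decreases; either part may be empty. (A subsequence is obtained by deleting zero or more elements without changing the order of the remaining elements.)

Let inc[i] be the LIS ending at i and dec[i] the longest strictly decreasing subsequence starting at i. inc = [1, 2, 1, 2, 3, 4, 5, 5, 6, 3], dec = [3, 3, 1, 1, 1, 2, 3, 2, 2, 1].
max_i inc[i]+dec[i]−1 = 7, with one witness 1, 4, 5, 6, 16, 10, 5.

7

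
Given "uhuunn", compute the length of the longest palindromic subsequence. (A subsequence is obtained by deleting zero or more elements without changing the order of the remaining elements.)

Using dp[i][j] = 2 + dp[i+1][j−1] if the ends match, else max(dp[i+1][j], dp[i][j−1]):
dp[1][6] = 3. A witness is uuu at positions 1,3,4.

3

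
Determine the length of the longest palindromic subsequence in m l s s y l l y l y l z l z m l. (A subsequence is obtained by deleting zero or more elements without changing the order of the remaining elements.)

One longest palindromic subsequence is lllylylll (positions 2,6,7,8,9,10,11,13,16); it reads the same forward and backward, and the interval DP gives dp[1][16] = 9.

9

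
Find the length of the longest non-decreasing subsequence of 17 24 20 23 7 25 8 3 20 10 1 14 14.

Scanning left to right, the best length ending at each element is: 17→1, 24→2, 20→2, 23→3, 7→1, 25→4, 8→2, 3→1, 20→3, 10→3, 1→1, 14→4, 14→5.
So the longest non-decreasing subsequence has length 5, e.g. 7, 8, 10, 14, 14.

5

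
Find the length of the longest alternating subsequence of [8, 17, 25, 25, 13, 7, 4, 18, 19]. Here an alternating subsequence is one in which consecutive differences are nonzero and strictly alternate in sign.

4

Track the best alternating length ending on an up-step vs a down-step at each position: up/down = 1/1, 2/1, 2/1, 2/1, 2/3, 1/3, 1/3, 4/3, 4/3.
The maximum over both is 4; one such subsequence is 8, 17, 13, 18.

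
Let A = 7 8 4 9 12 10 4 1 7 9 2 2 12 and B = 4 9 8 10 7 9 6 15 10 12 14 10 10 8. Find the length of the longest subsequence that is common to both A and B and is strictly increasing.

A longest common strictly increasing subsequence is 4, 9, 10, 12 (length 4); it appears in order in both A and B, and no longer such subsequence exists.

4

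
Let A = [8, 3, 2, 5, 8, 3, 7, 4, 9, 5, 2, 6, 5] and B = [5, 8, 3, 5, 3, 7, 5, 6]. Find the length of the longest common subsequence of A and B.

7

A longest common subsequence is 8, 3, 5, 3, 7, 5, 6 (length 7); the LCS DP confirms no longer common subsequence exists.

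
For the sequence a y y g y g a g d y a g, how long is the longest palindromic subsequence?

Using dp[i][j] = 2 + dp[i+1][j−1] if the ends match, else max(dp[i+1][j], dp[i][j−1]):
dp[1][12] = 7. A witness is gygagyg at positions 4,5,6,7,8,10,12.

7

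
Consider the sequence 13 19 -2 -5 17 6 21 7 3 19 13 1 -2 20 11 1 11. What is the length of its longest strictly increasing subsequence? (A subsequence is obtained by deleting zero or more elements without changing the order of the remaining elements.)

5

Let dp[i] be the longest increasing subsequence ending at position i. Then dp = [1, 2, 1, 1, 2, 2, 3, 3, 2, 4, 4, 2, 2, 5, 4, 3, 4].
The maximum is 5; one witness is -2, 6, 7, 19, 20 at positions 3,6,8,10,14.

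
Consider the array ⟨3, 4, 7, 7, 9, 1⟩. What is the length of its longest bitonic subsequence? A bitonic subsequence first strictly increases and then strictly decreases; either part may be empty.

Let inc[i] be the LIS ending at i and dec[i] the longest strictly decreasing subsequence starting at i. inc = [1, 2, 3, 3, 4, 1], dec = [2, 2, 2, 2, 2, 1].
max_i inc[i]+dec[i]−1 = 5, with one witness 3, 4, 7, 9, 1.

5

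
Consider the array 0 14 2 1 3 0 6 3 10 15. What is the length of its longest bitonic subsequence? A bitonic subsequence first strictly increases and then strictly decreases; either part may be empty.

6

Let inc[i] be the LIS ending at i and dec[i] the longest strictly decreasing subsequence starting at i. inc = [1, 2, 2, 2, 3, 1, 4, 3, 5, 6], dec = [1, 4, 3, 2, 2, 1, 2, 1, 1, 1].
max_i inc[i]+dec[i]−1 = 6, with one witness 0, 2, 3, 6, 10, 15.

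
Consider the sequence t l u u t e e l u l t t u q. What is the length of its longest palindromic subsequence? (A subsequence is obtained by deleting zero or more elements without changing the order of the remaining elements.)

Using dp[i][j] = 2 + dp[i+1][j−1] if the ends match, else max(dp[i+1][j], dp[i][j−1]):
dp[1][14] = 8. A witness is tlueeult at positions 1,2,3,6,7,9,10,12.

8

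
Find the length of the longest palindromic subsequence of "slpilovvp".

4

Using dp[i][j] = 2 + dp[i+1][j−1] if the ends match, else max(dp[i+1][j], dp[i][j−1]):
dp[1][9] = 4. A witness is pvvp at positions 3,7,8,9.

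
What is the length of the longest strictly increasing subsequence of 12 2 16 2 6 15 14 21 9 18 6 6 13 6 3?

4

Scanning left to right, the best length ending at each element is: 12→1, 2→1, 16→2, 2→1, 6→2, 15→3, 14→3, 21→4, 9→3, 18→4, 6→2, 6→2, 13→4, 6→2, 3→2.
So the longest increasing subsequence has length 4, e.g. 2, 6, 15, 21.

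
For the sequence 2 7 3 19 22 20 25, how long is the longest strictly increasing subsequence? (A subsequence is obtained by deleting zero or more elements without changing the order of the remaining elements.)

5

Let dp[i] be the longest increasing subsequence ending at position i. Then dp = [1, 2, 2, 3, 4, 4, 5].
The maximum is 5; one witness is 2, 7, 19, 22, 25 at positions 1,2,4,5,7.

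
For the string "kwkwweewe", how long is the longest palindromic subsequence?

4

One longest palindromic subsequence is weew (positions 5,6,7,8); it reads the same forward and backward, and the interval DP gives dp[1][9] = 4.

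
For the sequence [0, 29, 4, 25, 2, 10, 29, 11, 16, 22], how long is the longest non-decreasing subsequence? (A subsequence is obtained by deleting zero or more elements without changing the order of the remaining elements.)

Let dp[i] be the longest non-decreasing subsequence ending at position i. Then dp = [1, 2, 2, 3, 2, 3, 4, 4, 5, 6].
The maximum is 6; one witness is 0, 4, 10, 11, 16, 22 at positions 1,3,6,8,9,10.

6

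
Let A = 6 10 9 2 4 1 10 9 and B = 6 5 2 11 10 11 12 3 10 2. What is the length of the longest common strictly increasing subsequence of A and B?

A longest common strictly increasing subsequence is 6, 10 (length 2); it appears in order in both A and B, and no longer such subsequence exists.

2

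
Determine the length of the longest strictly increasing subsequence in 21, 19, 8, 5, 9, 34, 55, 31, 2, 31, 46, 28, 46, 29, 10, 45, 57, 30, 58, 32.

One longest increasing subsequence is 8, 9, 28, 29, 45, 57, 58 (positions 3,5,12,14,16,17,19), of length 7; no longer one exists.

7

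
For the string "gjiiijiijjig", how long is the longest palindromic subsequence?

One longest palindromic subsequence is giiijiiig (positions 1,3,4,5,6,7,8,11,12); it reads the same forward and backward, and the interval DP gives dp[1][12] = 9.

9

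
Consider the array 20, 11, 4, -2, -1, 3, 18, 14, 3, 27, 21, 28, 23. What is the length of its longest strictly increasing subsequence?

One longest increasing subsequence is -2, -1, 3, 18, 27, 28 (positions 4,5,6,7,10,12), of length 6; no longer one exists.

6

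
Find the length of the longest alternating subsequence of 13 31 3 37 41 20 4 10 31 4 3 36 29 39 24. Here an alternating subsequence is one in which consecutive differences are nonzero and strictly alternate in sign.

11

A longest alternating subsequence is 13, 31, 3, 37, 4, 10, 4, 36, 29, 39, 24 (positions 1,2,3,4,7,8,10,12,13,14,15); its 10 consecutive differences strictly alternate in sign, and length 11 is optimal.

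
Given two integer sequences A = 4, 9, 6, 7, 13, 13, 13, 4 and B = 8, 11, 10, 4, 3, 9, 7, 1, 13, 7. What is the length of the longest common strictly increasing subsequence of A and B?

For each value that appears in both, track the longest common increasing run ending there.
The best achievable length is 3; one witness is 4, 9, 13 (A-positions 1,2,5, B-positions 4,6,9).

3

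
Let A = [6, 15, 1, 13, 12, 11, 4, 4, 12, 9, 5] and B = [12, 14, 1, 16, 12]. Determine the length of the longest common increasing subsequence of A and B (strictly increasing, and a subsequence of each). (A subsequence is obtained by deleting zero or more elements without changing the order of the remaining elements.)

2

For each value that appears in both, track the longest common increasing run ending there.
The best achievable length is 2; one witness is 1, 12 (A-positions 3,5, B-positions 3,5).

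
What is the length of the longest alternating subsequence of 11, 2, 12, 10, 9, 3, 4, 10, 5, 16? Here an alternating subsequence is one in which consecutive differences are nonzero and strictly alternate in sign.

A longest alternating subsequence is 11, 2, 12, 9, 10, 5, 16 (positions 1,2,3,5,8,9,10); its 6 consecutive differences strictly alternate in sign, and length 7 is optimal.

7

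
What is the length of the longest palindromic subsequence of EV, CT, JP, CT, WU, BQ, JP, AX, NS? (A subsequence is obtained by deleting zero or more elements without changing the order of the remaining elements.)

3

Using dp[i][j] = 2 + dp[i+1][j−1] if the ends match, else max(dp[i+1][j], dp[i][j−1]):
dp[1][9] = 3. A witness is JP BQ JP at positions 3,6,7.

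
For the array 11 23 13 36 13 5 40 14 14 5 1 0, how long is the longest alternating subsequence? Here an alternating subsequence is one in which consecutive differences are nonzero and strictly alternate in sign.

Track the best alternating length ending on an up-step vs a down-step at each position: up/down = 1/1, 2/1, 2/3, 4/1, 2/5, 1/5, 6/1, 6/7, 6/7, 1/7, 1/7, 1/7.
The maximum over both is 7; one such subsequence is 11, 23, 13, 36, 13, 40, 14.

7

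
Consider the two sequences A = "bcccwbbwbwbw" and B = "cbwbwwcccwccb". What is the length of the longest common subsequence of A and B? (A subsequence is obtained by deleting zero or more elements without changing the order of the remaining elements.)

A longest common subsequence is bcccwb (length 6); the LCS DP confirms no longer common subsequence exists.

6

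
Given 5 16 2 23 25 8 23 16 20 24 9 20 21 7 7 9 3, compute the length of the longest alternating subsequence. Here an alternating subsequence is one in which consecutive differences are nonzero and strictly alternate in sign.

13

Track the best alternating length ending on an up-step vs a down-step at each position: up/down = 1/1, 2/1, 1/3, 4/1, 4/1, 4/5, 6/5, 6/7, 8/7, 8/5, 6/9, 10/9, 10/9, 4/11, 4/11, 12/11, 4/13.
The maximum over both is 13; one such subsequence is 5, 16, 2, 23, 8, 23, 16, 20, 9, 20, 7, 9, 3.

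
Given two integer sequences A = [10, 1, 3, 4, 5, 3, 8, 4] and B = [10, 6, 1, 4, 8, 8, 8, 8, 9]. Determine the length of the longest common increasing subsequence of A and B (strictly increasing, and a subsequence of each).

3

For each value that appears in both, track the longest common increasing run ending there.
The best achievable length is 3; one witness is 1, 4, 8 (A-positions 2,4,7, B-positions 3,4,5).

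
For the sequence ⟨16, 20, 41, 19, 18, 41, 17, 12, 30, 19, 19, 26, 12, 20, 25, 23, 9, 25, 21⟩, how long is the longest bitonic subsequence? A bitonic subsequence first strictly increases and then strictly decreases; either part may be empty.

Let inc[i] be the LIS ending at i and dec[i] the longest strictly decreasing subsequence starting at i. inc = [1, 2, 3, 2, 2, 3, 2, 1, 3, 3, 3, 4, 1, 4, 5, 5, 1, 6, 5], dec = [3, 6, 6, 5, 4, 6, 3, 2, 5, 3, 3, 4, 2, 2, 3, 2, 1, 2, 1].
max_i inc[i]+dec[i]−1 = 8, with one witness 16, 20, 41, 30, 26, 25, 23, 21.

8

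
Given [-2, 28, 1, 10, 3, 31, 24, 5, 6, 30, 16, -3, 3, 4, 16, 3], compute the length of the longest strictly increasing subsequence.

One longest increasing subsequence is -2, 1, 3, 5, 6, 30 (positions 1,3,5,8,9,10), of length 6; no longer one exists.

6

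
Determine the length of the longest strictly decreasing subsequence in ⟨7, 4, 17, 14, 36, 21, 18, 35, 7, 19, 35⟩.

Scanning left to right, the best length ending at each element is: 7→1, 4→2, 17→1, 14→2, 36→1, 21→2, 18→3, 35→2, 7→4, 19→3, 35→2.
So the longest decreasing subsequence has length 4, e.g. 36, 21, 18, 7.

4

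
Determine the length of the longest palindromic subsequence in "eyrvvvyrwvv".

One longest palindromic subsequence is vvwvv (positions 4,5,9,10,11); it reads the same forward and backward, and the interval DP gives dp[1][11] = 5.

5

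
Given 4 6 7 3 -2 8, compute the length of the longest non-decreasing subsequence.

4

One longest non-decreasing subsequence is 4, 6, 7, 8 (positions 1,2,3,6), of length 4; no longer one exists.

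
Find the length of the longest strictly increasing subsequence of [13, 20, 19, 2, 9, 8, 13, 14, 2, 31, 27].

One longest increasing subsequence is 2, 9, 13, 14, 31 (positions 4,5,7,8,10), of length 5; no longer one exists.

5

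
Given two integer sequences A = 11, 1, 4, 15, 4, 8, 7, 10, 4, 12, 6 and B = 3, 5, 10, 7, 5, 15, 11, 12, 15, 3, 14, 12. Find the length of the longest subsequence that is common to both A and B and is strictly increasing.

2

A longest common strictly increasing subsequence is 10, 12 (length 2); it appears in order in both A and B, and no longer such subsequence exists.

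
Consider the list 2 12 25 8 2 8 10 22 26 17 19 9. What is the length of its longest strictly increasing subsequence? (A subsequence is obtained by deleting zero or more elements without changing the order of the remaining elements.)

5

One longest increasing subsequence is 2, 8, 10, 22, 26 (positions 1,4,7,8,9), of length 5; no longer one exists.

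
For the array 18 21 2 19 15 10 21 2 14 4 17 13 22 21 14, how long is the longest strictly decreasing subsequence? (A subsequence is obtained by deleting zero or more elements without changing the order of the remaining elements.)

Scanning left to right, the best length ending at each element is: 18→1, 21→1, 2→2, 19→2, 15→3, 10→4, 21→1, 2→5, 14→4, 4→5, 17→3, 13→5, 22→1, 21→2, 14→4.
So the longest decreasing subsequence has length 5, e.g. 21, 19, 15, 10, 2.

5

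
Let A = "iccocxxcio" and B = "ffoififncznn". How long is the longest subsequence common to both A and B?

A longest common subsequence is ic (length 2); the LCS DP confirms no longer common subsequence exists.

2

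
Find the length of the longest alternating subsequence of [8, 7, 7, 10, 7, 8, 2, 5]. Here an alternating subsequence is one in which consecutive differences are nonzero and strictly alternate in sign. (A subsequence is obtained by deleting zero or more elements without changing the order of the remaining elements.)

A longest alternating subsequence is 8, 7, 10, 7, 8, 2, 5 (positions 1,2,4,5,6,7,8); its 6 consecutive differences strictly alternate in sign, and length 7 is optimal.

7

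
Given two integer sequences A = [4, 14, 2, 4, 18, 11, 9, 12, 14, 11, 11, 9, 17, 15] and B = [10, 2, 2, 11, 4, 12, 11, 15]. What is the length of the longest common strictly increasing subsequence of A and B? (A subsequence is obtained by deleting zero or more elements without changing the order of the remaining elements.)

A longest common strictly increasing subsequence is 2, 11, 12, 15 (length 4); it appears in order in both A and B, and no longer such subsequence exists.

4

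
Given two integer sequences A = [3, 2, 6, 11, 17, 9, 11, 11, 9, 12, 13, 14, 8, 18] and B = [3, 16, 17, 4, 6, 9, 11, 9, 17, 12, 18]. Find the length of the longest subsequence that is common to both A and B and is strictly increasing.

A longest common strictly increasing subsequence is 3, 6, 9, 11, 12, 18 (length 6); it appears in order in both A and B, and no longer such subsequence exists.

6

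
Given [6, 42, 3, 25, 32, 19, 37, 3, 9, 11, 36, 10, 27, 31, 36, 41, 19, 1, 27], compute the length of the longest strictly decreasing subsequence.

Let dp[i] be the longest decreasing subsequence ending at position i. Then dp = [1, 1, 2, 2, 2, 3, 2, 4, 4, 4, 3, 5, 4, 4, 3, 2, 5, 6, 5].
The maximum is 6; one witness is 42, 25, 19, 11, 10, 1 at positions 2,4,6,10,12,18.

6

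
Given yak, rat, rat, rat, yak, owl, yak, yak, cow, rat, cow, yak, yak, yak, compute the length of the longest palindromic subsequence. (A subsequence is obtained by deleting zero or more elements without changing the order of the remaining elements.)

One longest palindromic subsequence is yak yak yak cow rat cow yak yak yak (positions 1,5,7,9,10,11,12,13,14); it reads the same forward and backward, and the interval DP gives dp[1][14] = 9.

9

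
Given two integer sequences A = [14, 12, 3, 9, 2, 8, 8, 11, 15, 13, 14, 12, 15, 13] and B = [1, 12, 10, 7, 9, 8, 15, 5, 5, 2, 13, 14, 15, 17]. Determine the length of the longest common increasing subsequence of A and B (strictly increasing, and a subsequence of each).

For each value that appears in both, track the longest common increasing run ending there.
The best achievable length is 4; one witness is 12, 13, 14, 15 (A-positions 2,10,11,13, B-positions 2,11,12,13).

4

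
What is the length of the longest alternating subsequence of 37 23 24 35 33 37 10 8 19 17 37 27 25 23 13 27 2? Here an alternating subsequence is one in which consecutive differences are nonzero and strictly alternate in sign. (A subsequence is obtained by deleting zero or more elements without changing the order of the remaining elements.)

Track the best alternating length ending on an up-step vs a down-step at each position: up/down = 1/1, 1/2, 3/2, 3/2, 3/4, 5/1, 1/6, 1/6, 7/6, 7/8, 9/1, 9/10, 9/10, 9/10, 7/10, 11/10, 1/12.
The maximum over both is 12; one such subsequence is 37, 23, 35, 33, 37, 10, 19, 17, 37, 25, 27, 2.

12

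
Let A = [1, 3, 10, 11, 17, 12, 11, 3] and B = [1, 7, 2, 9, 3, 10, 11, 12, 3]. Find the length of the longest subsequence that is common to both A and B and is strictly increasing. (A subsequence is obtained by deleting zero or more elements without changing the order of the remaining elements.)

5

A longest common strictly increasing subsequence is 1, 3, 10, 11, 12 (length 5); it appears in order in both A and B, and no longer such subsequence exists.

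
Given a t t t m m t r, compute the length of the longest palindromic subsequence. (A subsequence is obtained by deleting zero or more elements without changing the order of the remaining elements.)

One longest palindromic subsequence is tmmt (positions 4,5,6,7); it reads the same forward and backward, and the interval DP gives dp[1][8] = 4.

4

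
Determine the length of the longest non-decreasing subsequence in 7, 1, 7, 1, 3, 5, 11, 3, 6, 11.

One longest non-decreasing subsequence is 1, 1, 3, 5, 11, 11 (positions 2,4,5,6,7,10), of length 6; no longer one exists.

6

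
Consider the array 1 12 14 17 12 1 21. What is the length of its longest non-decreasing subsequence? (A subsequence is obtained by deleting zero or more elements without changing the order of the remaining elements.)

5

Let dp[i] be the longest non-decreasing subsequence ending at position i. Then dp = [1, 2, 3, 4, 3, 2, 5].
The maximum is 5; one witness is 1, 12, 14, 17, 21 at positions 1,2,3,4,7.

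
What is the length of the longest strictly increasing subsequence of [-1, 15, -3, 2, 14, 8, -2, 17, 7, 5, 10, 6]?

4

Let dp[i] be the longest increasing subsequence ending at position i. Then dp = [1, 2, 1, 2, 3, 3, 2, 4, 3, 3, 4, 4].
The maximum is 4; one witness is -1, 2, 14, 17 at positions 1,4,5,8.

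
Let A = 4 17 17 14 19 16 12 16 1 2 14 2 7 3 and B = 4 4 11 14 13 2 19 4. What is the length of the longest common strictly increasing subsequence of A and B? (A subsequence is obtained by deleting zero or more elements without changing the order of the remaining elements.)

3

For each value that appears in both, track the longest common increasing run ending there.
The best achievable length is 3; one witness is 4, 14, 19 (A-positions 1,4,5, B-positions 1,4,7).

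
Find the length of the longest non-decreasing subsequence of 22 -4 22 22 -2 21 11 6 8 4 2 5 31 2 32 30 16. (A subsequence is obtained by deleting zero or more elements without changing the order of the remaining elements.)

6

Let dp[i] be the longest non-decreasing subsequence ending at position i. Then dp = [1, 1, 2, 3, 2, 3, 3, 3, 4, 3, 3, 4, 5, 4, 6, 5, 5].
The maximum is 6; one witness is -4, -2, 6, 8, 31, 32 at positions 2,5,8,9,13,15.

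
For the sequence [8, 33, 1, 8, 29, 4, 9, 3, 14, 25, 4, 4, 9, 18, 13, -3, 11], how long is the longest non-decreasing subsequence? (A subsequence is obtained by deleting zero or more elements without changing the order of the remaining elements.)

6

Let dp[i] be the longest non-decreasing subsequence ending at position i. Then dp = [1, 2, 1, 2, 3, 2, 3, 2, 4, 5, 3, 4, 5, 6, 6, 1, 6].
The maximum is 6; one witness is 1, 4, 4, 4, 9, 18 at positions 3,6,11,12,13,14.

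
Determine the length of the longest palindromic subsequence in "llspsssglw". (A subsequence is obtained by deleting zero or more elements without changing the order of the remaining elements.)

6

One longest palindromic subsequence is lssssl (positions 2,3,5,6,7,9); it reads the same forward and backward, and the interval DP gives dp[1][10] = 6.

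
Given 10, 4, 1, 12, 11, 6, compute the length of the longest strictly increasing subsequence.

2

Let dp[i] be the longest increasing subsequence ending at position i. Then dp = [1, 1, 1, 2, 2, 2].
The maximum is 2; one witness is 10, 12 at positions 1,4.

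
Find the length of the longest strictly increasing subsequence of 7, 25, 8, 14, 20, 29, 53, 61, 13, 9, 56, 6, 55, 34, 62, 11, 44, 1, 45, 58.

Let dp[i] be the longest increasing subsequence ending at position i. Then dp = [1, 2, 2, 3, 4, 5, 6, 7, 3, 3, 7, 1, 7, 6, 8, 4, 7, 1, 8, 9].
The maximum is 9; one witness is 7, 8, 14, 20, 29, 34, 44, 45, 58 at positions 1,3,4,5,6,14,17,19,20.

9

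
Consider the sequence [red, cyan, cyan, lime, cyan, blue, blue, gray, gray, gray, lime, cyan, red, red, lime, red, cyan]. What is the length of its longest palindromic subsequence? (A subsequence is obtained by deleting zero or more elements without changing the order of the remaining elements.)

9

One longest palindromic subsequence is cyan lime cyan gray gray gray cyan lime cyan (positions 2,4,5,8,9,10,12,15,17); it reads the same forward and backward, and the interval DP gives dp[1][17] = 9.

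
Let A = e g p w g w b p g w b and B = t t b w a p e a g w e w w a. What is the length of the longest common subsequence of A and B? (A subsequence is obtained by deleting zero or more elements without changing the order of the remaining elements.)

5

Backtracking the LCS table gives one alignment: e (A1,B7) → g (A2,B9) → w (A4,B10) → w (A6,B12) → w (A10,B13).
So the longest common subsequence has length 5.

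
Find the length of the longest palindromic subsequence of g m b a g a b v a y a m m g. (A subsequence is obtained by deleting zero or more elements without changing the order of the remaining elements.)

One longest palindromic subsequence is gmaavaamg (positions 1,2,4,6,8,9,11,13,14); it reads the same forward and backward, and the interval DP gives dp[1][14] = 9.

9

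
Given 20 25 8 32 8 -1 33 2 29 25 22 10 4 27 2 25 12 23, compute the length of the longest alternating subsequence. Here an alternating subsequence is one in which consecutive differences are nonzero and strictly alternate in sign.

14

Track the best alternating length ending on an up-step vs a down-step at each position: up/down = 1/1, 2/1, 1/3, 4/1, 1/5, 1/5, 6/1, 6/7, 8/7, 8/9, 8/9, 8/9, 8/9, 10/9, 6/11, 12/11, 12/13, 14/13.
The maximum over both is 14; one such subsequence is 20, 25, 8, 32, 8, 33, 2, 29, 25, 27, 2, 25, 12, 23.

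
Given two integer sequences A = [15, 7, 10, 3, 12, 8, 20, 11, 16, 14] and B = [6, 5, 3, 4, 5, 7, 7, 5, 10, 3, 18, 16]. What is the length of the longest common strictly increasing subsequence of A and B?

3

For each value that appears in both, track the longest common increasing run ending there.
The best achievable length is 3; one witness is 7, 10, 16 (A-positions 2,3,9, B-positions 6,9,12).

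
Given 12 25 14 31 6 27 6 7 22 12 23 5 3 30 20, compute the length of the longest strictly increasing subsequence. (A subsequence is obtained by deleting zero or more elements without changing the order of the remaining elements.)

One longest increasing subsequence is 12, 14, 22, 23, 30 (positions 1,3,9,11,14), of length 5; no longer one exists.

5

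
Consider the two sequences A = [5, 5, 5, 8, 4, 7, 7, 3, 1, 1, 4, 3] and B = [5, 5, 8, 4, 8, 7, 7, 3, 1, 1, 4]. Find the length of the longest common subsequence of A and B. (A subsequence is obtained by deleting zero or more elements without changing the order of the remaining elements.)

10

Backtracking the LCS table gives one alignment: 5 (A2,B1) → 5 (A3,B2) → 8 (A4,B3) → 4 (A5,B4) → 7 (A6,B6) → 7 (A7,B7) → 3 (A8,B8) → 1 (A9,B9) → 1 (A10,B10) → 4 (A11,B11).
So the longest common subsequence has length 10.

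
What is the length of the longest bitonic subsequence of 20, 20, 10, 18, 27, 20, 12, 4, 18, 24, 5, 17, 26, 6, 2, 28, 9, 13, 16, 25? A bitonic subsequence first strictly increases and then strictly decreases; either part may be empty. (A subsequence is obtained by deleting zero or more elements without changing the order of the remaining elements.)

Let inc[i] be the LIS ending at i and dec[i] the longest strictly decreasing subsequence starting at i. inc = [1, 1, 1, 2, 3, 3, 2, 1, 3, 4, 2, 3, 5, 3, 1, 6, 4, 5, 6, 7], dec = [5, 5, 3, 4, 6, 5, 3, 2, 4, 4, 2, 3, 3, 2, 1, 2, 1, 1, 1, 1].
max_i inc[i]+dec[i]−1 = 8, with one witness 10, 18, 27, 20, 18, 17, 6, 2.

8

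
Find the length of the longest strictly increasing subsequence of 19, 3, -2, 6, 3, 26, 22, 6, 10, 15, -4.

5

Scanning left to right, the best length ending at each element is: 19→1, 3→1, -2→1, 6→2, 3→2, 26→3, 22→3, 6→3, 10→4, 15→5, -4→1.
So the longest increasing subsequence has length 5, e.g. -2, 3, 6, 10, 15.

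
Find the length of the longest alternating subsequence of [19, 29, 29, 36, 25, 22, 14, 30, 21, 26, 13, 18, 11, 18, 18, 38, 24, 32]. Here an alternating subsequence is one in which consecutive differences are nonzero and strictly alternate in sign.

12

Track the best alternating length ending on an up-step vs a down-step at each position: up/down = 1/1, 2/1, 2/1, 2/1, 2/3, 2/3, 1/3, 4/3, 4/5, 6/5, 1/7, 8/7, 1/9, 10/7, 10/7, 10/1, 10/11, 12/11.
The maximum over both is 12; one such subsequence is 19, 29, 25, 30, 21, 26, 13, 18, 11, 38, 24, 32.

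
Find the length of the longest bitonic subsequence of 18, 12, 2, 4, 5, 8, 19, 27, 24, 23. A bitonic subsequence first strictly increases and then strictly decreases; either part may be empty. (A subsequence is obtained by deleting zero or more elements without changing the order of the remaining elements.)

Let inc[i] be the LIS ending at i and dec[i] the longest strictly decreasing subsequence starting at i. inc = [1, 1, 1, 2, 3, 4, 5, 6, 6, 6], dec = [3, 2, 1, 1, 1, 1, 1, 3, 2, 1].
max_i inc[i]+dec[i]−1 = 8, with one witness 2, 4, 5, 8, 19, 27, 24, 23.

8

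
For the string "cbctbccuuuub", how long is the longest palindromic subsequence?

One longest palindromic subsequence is buuuub (positions 2,8,9,10,11,12); it reads the same forward and backward, and the interval DP gives dp[1][12] = 6.

6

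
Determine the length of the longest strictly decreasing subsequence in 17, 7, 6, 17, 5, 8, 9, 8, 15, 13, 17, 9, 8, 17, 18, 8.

5

One longest decreasing subsequence is 17, 15, 13, 9, 8 (positions 1,9,10,12,13), of length 5; no longer one exists.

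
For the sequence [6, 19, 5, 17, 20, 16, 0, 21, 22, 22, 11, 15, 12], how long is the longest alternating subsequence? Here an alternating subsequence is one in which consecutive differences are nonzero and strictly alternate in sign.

Track the best alternating length ending on an up-step vs a down-step at each position: up/down = 1/1, 2/1, 1/3, 4/3, 4/1, 4/5, 1/5, 6/1, 6/1, 6/1, 6/7, 8/7, 8/9.
The maximum over both is 9; one such subsequence is 6, 19, 5, 17, 16, 21, 11, 15, 12.

9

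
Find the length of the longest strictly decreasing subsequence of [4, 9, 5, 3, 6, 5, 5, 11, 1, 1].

Let dp[i] be the longest decreasing subsequence ending at position i. Then dp = [1, 1, 2, 3, 2, 3, 3, 1, 4, 4].
The maximum is 4; one witness is 9, 5, 3, 1 at positions 2,3,4,9.

4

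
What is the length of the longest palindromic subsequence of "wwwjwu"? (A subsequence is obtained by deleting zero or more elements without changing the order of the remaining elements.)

One longest palindromic subsequence is wwww (positions 1,2,3,5); it reads the same forward and backward, and the interval DP gives dp[1][6] = 4.

4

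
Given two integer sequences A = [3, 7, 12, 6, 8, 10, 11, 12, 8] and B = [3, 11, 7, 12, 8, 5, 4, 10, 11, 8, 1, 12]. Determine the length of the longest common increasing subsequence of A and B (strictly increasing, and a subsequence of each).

A longest common strictly increasing subsequence is 3, 7, 8, 10, 11, 12 (length 6); it appears in order in both A and B, and no longer such subsequence exists.

6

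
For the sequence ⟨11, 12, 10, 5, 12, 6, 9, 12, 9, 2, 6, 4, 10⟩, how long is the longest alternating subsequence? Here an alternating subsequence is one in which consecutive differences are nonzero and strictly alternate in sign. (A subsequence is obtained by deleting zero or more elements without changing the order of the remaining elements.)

10

Track the best alternating length ending on an up-step vs a down-step at each position: up/down = 1/1, 2/1, 1/3, 1/3, 4/1, 4/5, 6/5, 6/1, 6/7, 1/7, 8/7, 8/9, 10/7.
The maximum over both is 10; one such subsequence is 11, 12, 10, 12, 6, 9, 2, 6, 4, 10.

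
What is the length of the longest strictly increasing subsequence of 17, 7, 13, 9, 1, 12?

One longest increasing subsequence is 7, 9, 12 (positions 2,4,6), of length 3; no longer one exists.

3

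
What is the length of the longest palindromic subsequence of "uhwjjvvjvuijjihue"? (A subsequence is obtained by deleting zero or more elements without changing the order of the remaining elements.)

11

One longest palindromic subsequence is uhjjvjvjjhu (positions 1,2,4,5,7,8,9,12,13,15,16); it reads the same forward and backward, and the interval DP gives dp[1][17] = 11.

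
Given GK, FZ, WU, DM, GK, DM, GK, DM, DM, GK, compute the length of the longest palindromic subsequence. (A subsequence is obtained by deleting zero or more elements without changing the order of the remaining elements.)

One longest palindromic subsequence is GK DM DM GK DM DM GK (positions 1,4,6,7,8,9,10); it reads the same forward and backward, and the interval DP gives dp[1][10] = 7.

7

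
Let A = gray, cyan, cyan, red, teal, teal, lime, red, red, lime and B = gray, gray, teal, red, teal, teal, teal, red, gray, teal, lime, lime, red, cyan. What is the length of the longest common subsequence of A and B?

6

A longest common subsequence is gray, red, teal, teal, lime, red (length 6); the LCS DP confirms no longer common subsequence exists.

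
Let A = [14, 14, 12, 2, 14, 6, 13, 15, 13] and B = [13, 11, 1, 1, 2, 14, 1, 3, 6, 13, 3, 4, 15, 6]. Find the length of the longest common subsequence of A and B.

A longest common subsequence is 2, 14, 6, 13, 15 (length 5); the LCS DP confirms no longer common subsequence exists.

5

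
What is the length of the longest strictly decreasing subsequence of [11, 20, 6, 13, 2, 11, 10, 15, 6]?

Let dp[i] be the longest decreasing subsequence ending at position i. Then dp = [1, 1, 2, 2, 3, 3, 4, 2, 5].
The maximum is 5; one witness is 20, 13, 11, 10, 6 at positions 2,4,6,7,9.

5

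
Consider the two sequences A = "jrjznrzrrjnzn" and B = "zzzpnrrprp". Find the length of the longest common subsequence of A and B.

Backtracking the LCS table gives one alignment: z (A4,B3) → n (A5,B5) → r (A6,B6) → r (A8,B7) → r (A9,B9).
So the longest common subsequence has length 5.

5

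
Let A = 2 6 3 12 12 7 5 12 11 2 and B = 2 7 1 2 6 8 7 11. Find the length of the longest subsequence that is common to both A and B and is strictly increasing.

A longest common strictly increasing subsequence is 2, 6, 7, 11 (length 4); it appears in order in both A and B, and no longer such subsequence exists.

4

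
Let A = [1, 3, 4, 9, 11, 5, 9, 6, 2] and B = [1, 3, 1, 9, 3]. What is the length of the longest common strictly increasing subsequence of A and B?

For each value that appears in both, track the longest common increasing run ending there.
The best achievable length is 3; one witness is 1, 3, 9 (A-positions 1,2,4, B-positions 1,2,4).

3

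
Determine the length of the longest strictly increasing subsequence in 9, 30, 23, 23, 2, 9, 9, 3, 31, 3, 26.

3

Scanning left to right, the best length ending at each element is: 9→1, 30→2, 23→2, 23→2, 2→1, 9→2, 9→2, 3→2, 31→3, 3→2, 26→3.
So the longest increasing subsequence has length 3, e.g. 9, 30, 31.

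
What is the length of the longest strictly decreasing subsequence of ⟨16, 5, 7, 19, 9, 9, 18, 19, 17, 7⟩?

4

One longest decreasing subsequence is 19, 18, 17, 7 (positions 4,7,9,10), of length 4; no longer one exists.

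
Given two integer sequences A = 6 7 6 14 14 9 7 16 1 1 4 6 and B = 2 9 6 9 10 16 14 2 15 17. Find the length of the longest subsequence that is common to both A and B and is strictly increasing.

For each value that appears in both, track the longest common increasing run ending there.
The best achievable length is 3; one witness is 6, 9, 16 (A-positions 1,6,8, B-positions 3,4,6).

3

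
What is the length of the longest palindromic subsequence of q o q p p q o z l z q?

8

One longest palindromic subsequence is qoqppqoq (positions 1,2,3,4,5,6,7,11); it reads the same forward and backward, and the interval DP gives dp[1][11] = 8.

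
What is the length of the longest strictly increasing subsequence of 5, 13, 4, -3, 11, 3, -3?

2

Let dp[i] be the longest increasing subsequence ending at position i. Then dp = [1, 2, 1, 1, 2, 2, 1].
The maximum is 2; one witness is 5, 13 at positions 1,2.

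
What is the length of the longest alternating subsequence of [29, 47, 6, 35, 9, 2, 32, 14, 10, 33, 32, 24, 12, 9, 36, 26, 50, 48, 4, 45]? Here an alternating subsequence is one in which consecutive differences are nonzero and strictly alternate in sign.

14

A longest alternating subsequence is 29, 47, 6, 35, 9, 32, 14, 33, 32, 36, 26, 50, 4, 45 (positions 1,2,3,4,5,7,8,10,11,15,16,17,19,20); its 13 consecutive differences strictly alternate in sign, and length 14 is optimal.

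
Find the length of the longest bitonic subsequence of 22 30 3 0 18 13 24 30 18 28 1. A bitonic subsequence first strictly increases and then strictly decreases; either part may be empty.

6

One longest bitonic subsequence is 3, 18, 24, 30, 28, 1 (positions 3,5,7,8,10,11): it rises to 30 then falls. Length 6 is optimal.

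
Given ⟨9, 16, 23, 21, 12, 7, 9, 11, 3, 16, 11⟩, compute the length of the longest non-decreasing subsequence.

One longest non-decreasing subsequence is 9, 9, 11, 16 (positions 1,7,8,10), of length 4; no longer one exists.

4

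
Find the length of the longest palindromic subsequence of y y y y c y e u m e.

5

One longest palindromic subsequence is yyyyy (positions 1,2,3,4,6); it reads the same forward and backward, and the interval DP gives dp[1][10] = 5.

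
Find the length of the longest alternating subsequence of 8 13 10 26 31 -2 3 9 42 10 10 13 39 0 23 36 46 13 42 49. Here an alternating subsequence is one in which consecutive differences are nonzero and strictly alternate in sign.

12

A longest alternating subsequence is 8, 13, 10, 26, -2, 42, 10, 13, 0, 23, 13, 42 (positions 1,2,3,4,6,9,10,12,14,15,18,19); its 11 consecutive differences strictly alternate in sign, and length 12 is optimal.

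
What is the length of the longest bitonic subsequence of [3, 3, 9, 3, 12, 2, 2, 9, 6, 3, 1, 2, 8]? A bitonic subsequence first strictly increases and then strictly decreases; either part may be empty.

7

Let inc[i] be the LIS ending at i and dec[i] the longest strictly decreasing subsequence starting at i. inc = [1, 1, 2, 1, 3, 1, 1, 2, 2, 2, 1, 2, 3], dec = [3, 3, 4, 3, 5, 2, 2, 4, 3, 2, 1, 1, 1].
max_i inc[i]+dec[i]−1 = 7, with one witness 3, 9, 12, 9, 6, 3, 2.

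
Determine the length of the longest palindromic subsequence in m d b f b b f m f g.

One longest palindromic subsequence is mfbbfm (positions 1,4,5,6,7,8); it reads the same forward and backward, and the interval DP gives dp[1][10] = 6.

6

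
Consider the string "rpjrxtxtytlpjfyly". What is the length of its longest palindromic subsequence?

Using dp[i][j] = 2 + dp[i+1][j−1] if the ends match, else max(dp[i+1][j], dp[i][j−1]):
dp[1][17] = 5. A witness is ylyly at positions 9,11,15,16,17.

5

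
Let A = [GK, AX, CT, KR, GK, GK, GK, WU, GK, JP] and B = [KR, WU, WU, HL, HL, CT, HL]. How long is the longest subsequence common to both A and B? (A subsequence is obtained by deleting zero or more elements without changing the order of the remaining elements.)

Backtracking the LCS table gives one alignment: KR (A4,B1) → WU (A8,B3).
So the longest common subsequence has length 2.

2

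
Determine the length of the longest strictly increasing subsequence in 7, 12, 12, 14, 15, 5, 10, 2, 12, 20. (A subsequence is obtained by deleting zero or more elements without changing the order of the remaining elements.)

5

Let dp[i] be the longest increasing subsequence ending at position i. Then dp = [1, 2, 2, 3, 4, 1, 2, 1, 3, 5].
The maximum is 5; one witness is 7, 12, 14, 15, 20 at positions 1,2,4,5,10.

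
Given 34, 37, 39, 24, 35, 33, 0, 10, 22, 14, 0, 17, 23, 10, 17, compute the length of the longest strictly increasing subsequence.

5

Let dp[i] be the longest increasing subsequence ending at position i. Then dp = [1, 2, 3, 1, 2, 2, 1, 2, 3, 3, 1, 4, 5, 2, 4].
The maximum is 5; one witness is 0, 10, 14, 17, 23 at positions 7,8,10,12,13.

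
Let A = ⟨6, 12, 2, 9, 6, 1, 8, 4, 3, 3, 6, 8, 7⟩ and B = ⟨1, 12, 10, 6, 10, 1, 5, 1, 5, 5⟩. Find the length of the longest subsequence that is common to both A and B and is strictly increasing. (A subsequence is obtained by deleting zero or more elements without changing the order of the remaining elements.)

2

For each value that appears in both, track the longest common increasing run ending there.
The best achievable length is 2; one witness is 1, 6 (A-positions 6,11, B-positions 1,4).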